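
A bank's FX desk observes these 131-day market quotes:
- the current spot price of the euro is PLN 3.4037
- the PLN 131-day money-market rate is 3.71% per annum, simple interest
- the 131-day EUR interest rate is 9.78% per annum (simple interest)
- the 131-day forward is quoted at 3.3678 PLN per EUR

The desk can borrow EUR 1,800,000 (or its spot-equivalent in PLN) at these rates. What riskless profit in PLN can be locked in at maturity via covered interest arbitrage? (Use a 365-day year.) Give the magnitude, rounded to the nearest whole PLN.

T = 131/365 years.
Route A — deposit EUR, sell forward: 1,800,000 × 1.035100822 × 3.3678 = PLN 6,274,822.59.
Route B — convert at spot, deposit PLN: 1,800,000 × 3.4037 × 1.013315342 = PLN 6,208,238.57.
The quoted forward overvalues EUR, so borrow PLN, buy EUR at spot, deposit the EUR at 9.78%, and sell the proceeds forward at 3.3678.
Arbitrage profit = |6,274,822.59 − 6,208,238.57| = PLN 66,584.

PLN 66,584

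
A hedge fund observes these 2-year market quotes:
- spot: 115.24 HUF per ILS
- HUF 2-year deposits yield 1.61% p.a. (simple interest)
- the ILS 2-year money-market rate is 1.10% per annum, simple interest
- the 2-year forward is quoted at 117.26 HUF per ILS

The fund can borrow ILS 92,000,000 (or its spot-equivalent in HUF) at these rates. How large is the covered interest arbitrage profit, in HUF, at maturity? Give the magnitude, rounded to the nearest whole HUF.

T = 2 years.
Invest the ILS and cover forward: 92,000,000 × 1.022000 × 117.26 = HUF 11,025,254,240.00.
Convert at spot and invest in HUF: 92,000,000 × 115.24 × 1.032200 = HUF 10,943,466,976.00.
The quoted forward overvalues ILS, so borrow HUF, buy ILS at spot, deposit the ILS at 1.10%, and sell the proceeds forward at 117.26.
Arbitrage profit = |11,025,254,240.00 − 10,943,466,976.00| = HUF 81,787,264.

HUF 81,787,264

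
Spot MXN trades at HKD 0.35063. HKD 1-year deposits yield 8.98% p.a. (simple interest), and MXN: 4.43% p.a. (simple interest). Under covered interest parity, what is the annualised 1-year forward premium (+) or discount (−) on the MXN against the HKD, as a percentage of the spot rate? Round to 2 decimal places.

+4.36%

T = 1 year.
CIP forward (HKD per MXN) = 0.35063 × 1.089800/1.044300 = 0.36590690.
Annualised premium = (F − S)/S × (1/T) = (0.36590690 − 0.35063)/0.35063 ÷ 1 = 4.36%.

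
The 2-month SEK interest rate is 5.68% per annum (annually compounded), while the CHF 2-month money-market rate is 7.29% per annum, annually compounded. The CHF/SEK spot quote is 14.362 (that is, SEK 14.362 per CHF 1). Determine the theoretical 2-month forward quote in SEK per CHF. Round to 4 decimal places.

T = 2/12 years.
Growth of 1 SEK over T: (1 + 0.0568)^(2/12) = 1.0092501.
CHF growth factor: (1 + 0.0729)^(2/12) = 1.01179658.
Forward (SEK per CHF) = 14.362 × 1.0092501 / 1.01179658 = 14.325854.

14.3259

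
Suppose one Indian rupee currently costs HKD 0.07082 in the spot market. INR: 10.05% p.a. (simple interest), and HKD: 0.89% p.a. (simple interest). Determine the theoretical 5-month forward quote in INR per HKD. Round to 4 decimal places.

14.6572

T = 5/12 years.
HKD growth factor: 1 + 0.0089×5/12 = 1.00370833.
INR growth factor: 1 + 0.1005×5/12 = 1.041875.
Forward (HKD per INR) = 0.07082 × 1.00370833 / 1.041875 = 0.068225674.
Invert for INR per HKD: 1 / 0.068225674 = 14.6572.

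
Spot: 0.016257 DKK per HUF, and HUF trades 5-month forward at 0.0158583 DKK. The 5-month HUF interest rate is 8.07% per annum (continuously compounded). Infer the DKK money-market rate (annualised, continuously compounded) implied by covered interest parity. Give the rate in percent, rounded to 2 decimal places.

T = 5/12 years.
By CIP, F/S equals the DKK-to-HUF growth ratio: 0.0158583/0.016257 = 0.9754752.
HUF growth factor: e^(0.0807×5/12) = 1.0341967.
So the DKK growth factor = 1.0088332.
Take logs: ln 1.0088332 / (5/12) = 0.021107, so 2.11%.

2.11%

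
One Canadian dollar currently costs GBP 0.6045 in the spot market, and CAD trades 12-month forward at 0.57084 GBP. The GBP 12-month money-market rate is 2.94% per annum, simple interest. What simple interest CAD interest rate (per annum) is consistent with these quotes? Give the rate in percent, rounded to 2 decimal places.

9.01%

T = 1 year.
F/S = 0.57084/0.6045 = 0.9443176 = (growth of GBP) / (growth of CAD).
GBP growth factor: 1 + 0.0294×1 = 1.029400.
So the CAD growth factor = 1.0900993.
(1.0900993 − 1)/T = 0.090099, i.e. 9.01%.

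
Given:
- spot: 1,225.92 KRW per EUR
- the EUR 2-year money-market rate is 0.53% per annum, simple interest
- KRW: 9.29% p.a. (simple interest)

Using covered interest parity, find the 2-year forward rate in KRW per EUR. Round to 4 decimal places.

1438.4484

T = 2 years.
KRW growth factor: 1 + 0.0929×2 = 1.185800.
EUR growth factor: 1 + 0.0053×2 = 1.010600.
Forward (KRW per EUR) = 1225.92 × 1.185800 / 1.010600 = 1438.448383.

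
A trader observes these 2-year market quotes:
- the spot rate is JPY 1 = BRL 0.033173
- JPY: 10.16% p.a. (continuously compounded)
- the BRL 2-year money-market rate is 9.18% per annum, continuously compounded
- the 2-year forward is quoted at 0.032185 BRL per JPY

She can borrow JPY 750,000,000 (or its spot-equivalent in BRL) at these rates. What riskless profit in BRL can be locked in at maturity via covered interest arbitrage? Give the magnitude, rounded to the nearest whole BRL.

T = 2 years.
Keep in JPY, deliver into the forward: 750,000,000·1.2253175072·0.032185 = BRL 29,577,632.98.
Swap to BRL now, deposit: 750,000,000·0.033173·1.2015351129 = BRL 29,893,893.23.
The quoted forward undervalues JPY, so borrow JPY, convert to BRL at spot, deposit the BRL at 9.18%, and buy JPY forward at 0.032185 to cover the loan.
The gap between the two covered legs is BRL 316,260.

BRL 316,260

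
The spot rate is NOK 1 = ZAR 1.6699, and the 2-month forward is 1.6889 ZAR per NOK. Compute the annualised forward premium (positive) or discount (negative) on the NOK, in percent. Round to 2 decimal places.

T = 2/12 years.
(F − S)/S = (1.6889 − 1.6699)/1.6699 = 0.0113779.
Per annum: 0.0113779 / (2/12) = 0.068267 = 6.83%.

+6.83%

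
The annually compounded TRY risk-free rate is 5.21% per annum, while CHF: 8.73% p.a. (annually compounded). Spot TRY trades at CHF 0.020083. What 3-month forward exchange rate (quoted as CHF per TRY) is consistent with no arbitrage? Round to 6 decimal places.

0.020249

T = 3/12 years.
Growth of 1 CHF over T: (1 + 0.0873)^(3/12) = 1.0211448.
Growth of 1 TRY over T: (1 + 0.0521)^(3/12) = 1.012778.
So F = 0.020083 × 1.0211448 / 1.012778 = 0.02024891 (CHF/TRY).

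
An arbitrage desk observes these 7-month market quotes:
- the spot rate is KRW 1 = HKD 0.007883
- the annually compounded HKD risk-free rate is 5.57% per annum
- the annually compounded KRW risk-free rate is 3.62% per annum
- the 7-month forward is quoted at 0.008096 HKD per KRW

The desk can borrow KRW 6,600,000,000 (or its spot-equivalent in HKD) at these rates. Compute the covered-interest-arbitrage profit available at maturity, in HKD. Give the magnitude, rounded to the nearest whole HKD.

HKD 854,420

T = 7/12 years.
Keep in KRW, deliver into the forward: 6,600,000,000·1.0209600761·0.008096 = HKD 54,553,572.32.
Swap to HKD now, deposit: 6,600,000,000·0.007883·1.0321242236 = HKD 53,699,152.68.
The quoted forward overvalues KRW, so borrow HKD, buy KRW at spot, deposit the KRW at 3.62%, and sell the proceeds forward at 0.008096.
The gap between the two covered legs is HKD 854,420.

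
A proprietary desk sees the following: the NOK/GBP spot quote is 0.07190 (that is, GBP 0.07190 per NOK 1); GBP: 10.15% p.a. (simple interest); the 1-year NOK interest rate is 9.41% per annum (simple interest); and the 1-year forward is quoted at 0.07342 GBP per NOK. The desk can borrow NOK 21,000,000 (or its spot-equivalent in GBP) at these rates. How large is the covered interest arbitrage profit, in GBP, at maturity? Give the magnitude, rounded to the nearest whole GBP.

T = 1 year.
Keep in NOK, deliver into the forward: 21,000,000·1.094100·0.07342 = GBP 1,686,905.26.
Swap to GBP now, deposit: 21,000,000·0.07190·1.101500 = GBP 1,663,154.85.
The quoted forward overvalues NOK, so borrow GBP, buy NOK at spot, deposit the NOK at 9.41%, and sell the proceeds forward at 0.07342.
Arbitrage profit = |1,686,905.26 − 1,663,154.85| = GBP 23,750.

GBP 23,750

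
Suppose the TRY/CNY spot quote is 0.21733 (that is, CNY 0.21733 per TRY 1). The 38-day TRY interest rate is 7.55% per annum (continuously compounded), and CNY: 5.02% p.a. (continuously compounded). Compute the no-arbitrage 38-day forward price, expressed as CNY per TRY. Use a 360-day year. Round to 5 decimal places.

T = 38/360 years.
Growth of 1 CNY over T: e^(0.0502×38/360) = 1.005313.
Growth of 1 TRY over T: e^(0.0755×38/360) = 1.0080013.
CIP: F = S · (grow CNY)/(grow TRY) = 0.21733 × 1.005313/1.0080013 = 0.2167504 CNY per TRY.

0.21675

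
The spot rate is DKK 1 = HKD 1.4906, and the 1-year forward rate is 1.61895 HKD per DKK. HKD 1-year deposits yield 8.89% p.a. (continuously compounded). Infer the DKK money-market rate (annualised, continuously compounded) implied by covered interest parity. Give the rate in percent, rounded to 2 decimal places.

T = 1 year.
F/S = 1.61895/1.4906 = 1.0861063 = (growth of HKD) / (growth of DKK).
The HKD side grows by e^(0.0889×1) = 1.0929714.
Hence g_DKK = 1.0063208.
Take logs: ln 1.0063208 / 1 = 0.006301, so 0.63%.

0.63%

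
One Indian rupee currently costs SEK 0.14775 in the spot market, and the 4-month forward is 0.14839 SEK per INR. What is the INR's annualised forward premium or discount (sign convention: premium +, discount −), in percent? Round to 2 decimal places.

T = 4/12 years.
(F − S)/S = (0.14839 − 0.14775)/0.14775 = 0.0043316.
Annualise by dividing by T: 0.0043316 / (4/12) = 0.012995 → 1.30%.

+1.30%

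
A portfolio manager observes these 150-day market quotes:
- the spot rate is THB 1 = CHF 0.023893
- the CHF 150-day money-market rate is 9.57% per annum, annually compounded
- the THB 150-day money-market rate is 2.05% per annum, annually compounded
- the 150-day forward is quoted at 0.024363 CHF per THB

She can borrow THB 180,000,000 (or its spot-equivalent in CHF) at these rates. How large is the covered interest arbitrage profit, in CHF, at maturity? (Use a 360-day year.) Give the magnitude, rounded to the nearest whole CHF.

CHF 45,096

T = 150/360 years.
Route A — deposit THB, sell forward: 180,000,000 × 1.00849114 × 0.024363 = CHF 4,422,576.54.
Route B — convert at spot, deposit CHF: 180,000,000 × 0.023893 × 1.038814953 = CHF 4,467,673.02.
The quoted forward undervalues THB, so borrow THB, convert to CHF at spot, deposit the CHF at 9.57%, and buy THB forward at 0.024363 to cover the loan.
Profit = 4,467,673.02 − 4,422,576.54 = CHF 45,096.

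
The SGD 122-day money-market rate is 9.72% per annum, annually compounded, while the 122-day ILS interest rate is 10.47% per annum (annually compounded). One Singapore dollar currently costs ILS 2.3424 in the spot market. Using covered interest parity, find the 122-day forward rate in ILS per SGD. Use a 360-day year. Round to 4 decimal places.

2.3478

T = 122/360 years.
ILS growth factor: (1 + 0.1047)^(122/360) = 1.0343203.
SGD growth factor: (1 + 0.0972)^(122/360) = 1.0319352.
Forward (ILS per SGD) = 2.3424 × 1.0343203 / 1.0319352 = 2.347814.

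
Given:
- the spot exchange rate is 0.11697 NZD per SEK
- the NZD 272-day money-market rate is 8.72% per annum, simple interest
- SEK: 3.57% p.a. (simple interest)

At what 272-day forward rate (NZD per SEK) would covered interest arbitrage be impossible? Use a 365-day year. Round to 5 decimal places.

0.12134

T = 272/365 years.
NZD accumulates by 1 + 0.0872×272/365 = 1.0649819.
SEK growth factor: 1 + 0.0357×272/365 = 1.0266038.
Forward (NZD per SEK) = 0.11697 × 1.0649819 / 1.0266038 = 0.1213428.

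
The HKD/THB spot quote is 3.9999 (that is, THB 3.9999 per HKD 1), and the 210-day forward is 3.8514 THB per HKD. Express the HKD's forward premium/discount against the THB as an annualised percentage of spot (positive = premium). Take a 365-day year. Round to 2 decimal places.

-6.45%

T = 210/365 years.
HKD trades forward at -3.71259% vs spot over the period.
×(1/T) gives -6.45% p.a.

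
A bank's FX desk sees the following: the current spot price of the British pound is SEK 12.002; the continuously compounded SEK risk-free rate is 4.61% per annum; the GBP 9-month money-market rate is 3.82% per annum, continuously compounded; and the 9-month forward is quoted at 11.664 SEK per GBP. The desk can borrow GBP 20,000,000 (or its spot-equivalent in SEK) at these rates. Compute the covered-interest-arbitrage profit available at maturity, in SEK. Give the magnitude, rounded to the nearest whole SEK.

SEK 8,424,393

T = 9/12 years.
Keep in GBP, deliver into the forward: 20,000,000·1.02906435891·11.664 = SEK 240,060,133.65.
Swap to SEK now, deposit: 20,000,000·12.002·1.03517966394 = SEK 248,484,526.53.
The quoted forward undervalues GBP, so borrow GBP, convert to SEK at spot, deposit the SEK at 4.61%, and buy GBP forward at 11.664 to cover the loan.
The gap between the two covered legs is SEK 8,424,393.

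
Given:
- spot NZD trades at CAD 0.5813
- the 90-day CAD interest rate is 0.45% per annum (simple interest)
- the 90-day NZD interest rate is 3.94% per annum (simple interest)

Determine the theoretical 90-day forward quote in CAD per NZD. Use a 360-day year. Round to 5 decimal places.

T = 90/360 years.
Growth of 1 CAD over T: 1 + 0.0045×90/360 = 1.001125.
Growth of 1 NZD over T: 1 + 0.0394×90/360 = 1.009850.
So F = 0.5813 × 1.001125 / 1.009850 = 0.5762776 (CAD/NZD).

0.57628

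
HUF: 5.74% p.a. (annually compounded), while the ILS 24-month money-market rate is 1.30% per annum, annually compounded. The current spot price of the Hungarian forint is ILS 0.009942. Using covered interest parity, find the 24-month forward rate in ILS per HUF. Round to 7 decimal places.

0.0091246

T = 2 years.
ILS accumulates by (1 + 0.0130)^2 = 1.026169.
HUF growth factor: (1 + 0.0574)^2 = 1.1180948.
Forward (ILS per HUF) = 0.009942 × 1.026169 / 1.1180948 = 0.009124604.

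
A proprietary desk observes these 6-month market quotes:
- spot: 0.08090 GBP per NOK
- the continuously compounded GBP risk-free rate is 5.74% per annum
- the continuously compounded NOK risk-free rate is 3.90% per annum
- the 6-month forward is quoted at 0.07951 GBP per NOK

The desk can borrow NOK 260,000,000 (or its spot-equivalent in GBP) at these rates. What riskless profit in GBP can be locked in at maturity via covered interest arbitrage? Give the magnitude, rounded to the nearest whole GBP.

GBP 566,750

T = 6/12 years.
Invest the NOK and cover forward: 260,000,000 × 1.0196913669 × 0.07951 = GBP 21,079,671.75.
Convert at spot and invest in GBP: 260,000,000 × 0.08090 × 1.0291158134 = GBP 21,646,422.02.
The quoted forward undervalues NOK, so borrow NOK, convert to GBP at spot, deposit the GBP at 5.74%, and buy NOK forward at 0.07951 to cover the loan.
The gap between the two covered legs is GBP 566,750.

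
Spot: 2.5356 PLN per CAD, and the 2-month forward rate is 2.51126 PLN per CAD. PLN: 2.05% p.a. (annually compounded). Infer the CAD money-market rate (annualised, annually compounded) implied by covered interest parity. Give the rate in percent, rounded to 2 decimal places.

8.13%

T = 2/12 years.
CIP gives F = S · g_PLN/g_CAD, so g_PLN/g_CAD = 2.51126/2.5356 = 0.9904007.
PLN growth factor: (1 + 0.0205)^(2/12) = 1.0033878.
That pins the CAD growth at 1.013113.
Annualise: 1.013113^(12/2) − 1 = 0.081303 = 8.13%.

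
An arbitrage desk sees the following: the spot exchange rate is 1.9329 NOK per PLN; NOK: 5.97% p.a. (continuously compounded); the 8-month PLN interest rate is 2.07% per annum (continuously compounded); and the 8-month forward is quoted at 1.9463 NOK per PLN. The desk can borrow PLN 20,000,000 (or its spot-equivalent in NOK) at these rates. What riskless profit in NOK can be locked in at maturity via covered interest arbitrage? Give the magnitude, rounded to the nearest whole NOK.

NOK 760,714

T = 8/12 years.
Route A — deposit PLN, sell forward: 20,000,000 × 1.0138956595 × 1.9463 = NOK 39,466,902.44.
Route B — convert at spot, deposit NOK: 20,000,000 × 1.9329 × 1.0406026329 = NOK 40,227,616.58.
The quoted forward undervalues PLN, so borrow PLN, convert to NOK at spot, deposit the NOK at 5.97%, and buy PLN forward at 1.9463 to cover the loan.
The gap between the two covered legs is NOK 760,714.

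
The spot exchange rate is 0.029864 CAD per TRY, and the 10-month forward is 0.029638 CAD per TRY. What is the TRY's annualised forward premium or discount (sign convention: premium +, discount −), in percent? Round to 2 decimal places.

-0.91%

T = 10/12 years.
(F − S)/S = (0.029638 − 0.029864)/0.029864 = -0.0075676.
×(1/T) gives -0.91% p.a.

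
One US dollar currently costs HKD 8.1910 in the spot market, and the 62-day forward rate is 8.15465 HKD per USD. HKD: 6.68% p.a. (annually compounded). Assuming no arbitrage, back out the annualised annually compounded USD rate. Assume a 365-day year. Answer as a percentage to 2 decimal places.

9.51%

T = 62/365 years.
By CIP, F/S equals the HKD-to-USD growth ratio: 8.15465/8.191 = 0.9955622.
The HKD side grows by (1 + 0.0668)^(62/365) = 1.0110445.
Hence g_USD = 1.0155513.
Annualise: 1.0155513^(365/62) − 1 = 0.095102 = 9.51%.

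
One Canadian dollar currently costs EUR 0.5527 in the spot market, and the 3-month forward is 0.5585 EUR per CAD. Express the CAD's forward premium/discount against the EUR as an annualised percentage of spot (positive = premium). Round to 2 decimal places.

+4.20%

T = 3/12 years.
Period premium: (0.5585 − 0.5527)/0.5527 = 0.0104939.
Annualise by dividing by T: 0.0104939 / (3/12) = 0.041976 → 4.20%.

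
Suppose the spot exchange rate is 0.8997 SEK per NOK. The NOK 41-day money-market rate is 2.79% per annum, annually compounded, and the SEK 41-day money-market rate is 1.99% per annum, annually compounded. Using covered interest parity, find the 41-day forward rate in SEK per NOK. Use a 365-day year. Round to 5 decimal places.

0.89891

T = 41/365 years.
SEK accumulates by (1 + 0.0199)^(41/365) = 1.0022158.
NOK accumulates by (1 + 0.0279)^(41/365) = 1.0030958.
CIP: F = S · (grow SEK)/(grow NOK) = 0.8997 × 1.0022158/1.0030958 = 0.8989107 SEK per NOK.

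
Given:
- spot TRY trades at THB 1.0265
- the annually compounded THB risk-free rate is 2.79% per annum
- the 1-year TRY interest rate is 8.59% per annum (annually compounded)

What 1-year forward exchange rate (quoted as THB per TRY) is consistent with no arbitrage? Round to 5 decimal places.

T = 1 year.
THB accumulates by (1 + 0.0279)^1 = 1.027900.
TRY growth factor: (1 + 0.0859)^1 = 1.085900.
CIP: F = S · (grow THB)/(grow TRY) = 1.0265 × 1.027900/1.085900 = 0.9716727 THB per TRY.

0.97167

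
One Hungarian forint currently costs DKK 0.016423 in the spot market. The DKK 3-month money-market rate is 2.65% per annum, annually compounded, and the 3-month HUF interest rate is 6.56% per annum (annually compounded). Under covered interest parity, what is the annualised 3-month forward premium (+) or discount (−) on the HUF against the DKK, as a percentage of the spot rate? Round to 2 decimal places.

-3.72%

T = 3/12 years.
No-arbitrage forward: 0.016423 × 1.0065602 / 1.0160113 = 0.016270231 DKK/HUF.
Annualised premium = (F − S)/S × (1/T) = (0.016270231 − 0.016423)/0.016423 ÷ (3/12) = -3.72%.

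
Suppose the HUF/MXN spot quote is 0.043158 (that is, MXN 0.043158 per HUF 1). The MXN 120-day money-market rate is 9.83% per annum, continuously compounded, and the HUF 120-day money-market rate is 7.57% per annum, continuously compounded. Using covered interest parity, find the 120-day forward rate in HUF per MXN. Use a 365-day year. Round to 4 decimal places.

T = 120/365 years.
MXN growth factor: e^(0.0983×120/365) = 1.0328457.
HUF growth factor: e^(0.0757×120/365) = 1.02519995.
So F = 0.043158 × 1.0328457 / 1.02519995 = 0.043479864 (MXN/HUF).
Invert for HUF per MXN: 1 / 0.043479864 = 22.9992.

22.9992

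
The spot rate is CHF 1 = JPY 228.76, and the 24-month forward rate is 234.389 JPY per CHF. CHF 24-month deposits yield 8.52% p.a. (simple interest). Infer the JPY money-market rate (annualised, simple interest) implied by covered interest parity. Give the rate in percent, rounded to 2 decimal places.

9.96%

T = 2 years.
By CIP, F/S equals the JPY-to-CHF growth ratio: 234.389/228.76 = 1.0246066.
The CHF side grows by 1 + 0.0852×2 = 1.170400.
That pins the JPY growth at 1.1991996.
r = (1.1991996 − 1)/2 = 0.099600 → 9.96%.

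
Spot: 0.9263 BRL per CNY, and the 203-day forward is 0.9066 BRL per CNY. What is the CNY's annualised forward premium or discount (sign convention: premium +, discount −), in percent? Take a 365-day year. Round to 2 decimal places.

-3.82%

T = 203/365 years.
Period premium: (0.9066 − 0.9263)/0.9263 = -0.0212674.
Per annum: -0.0212674 / (203/365) = -0.038239 = -3.82%.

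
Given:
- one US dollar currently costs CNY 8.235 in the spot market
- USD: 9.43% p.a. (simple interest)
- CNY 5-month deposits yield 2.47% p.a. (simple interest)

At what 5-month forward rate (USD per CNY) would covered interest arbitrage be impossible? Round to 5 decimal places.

0.12492

T = 5/12 years.
Growth of 1 CNY over T: 1 + 0.0247×5/12 = 1.0102917.
USD growth factor: 1 + 0.0943×5/12 = 1.0392917.
CIP: F = S · (grow CNY)/(grow USD) = 8.235 × 1.0102917/1.0392917 = 8.005214 CNY per USD.
Invert for USD per CNY: 1 / 8.005214 = 0.12492.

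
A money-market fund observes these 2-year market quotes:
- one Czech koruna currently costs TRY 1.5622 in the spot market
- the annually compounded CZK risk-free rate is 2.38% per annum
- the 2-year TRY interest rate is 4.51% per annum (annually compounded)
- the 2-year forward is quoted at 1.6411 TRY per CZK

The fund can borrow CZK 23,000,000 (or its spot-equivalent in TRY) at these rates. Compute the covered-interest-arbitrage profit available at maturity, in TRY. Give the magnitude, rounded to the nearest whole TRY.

T = 2 years.
Keep in CZK, deliver into the forward: 23,000,000·1.04816644·1.6411 = TRY 39,563,356.73.
Swap to TRY now, deposit: 23,000,000·1.5622·1.09223401 = TRY 39,244,623.32.
The quoted forward overvalues CZK, so borrow TRY, buy CZK at spot, deposit the CZK at 2.38%, and sell the proceeds forward at 1.6411.
Profit = 39,563,356.73 − 39,244,623.32 = TRY 318,733.

TRY 318,733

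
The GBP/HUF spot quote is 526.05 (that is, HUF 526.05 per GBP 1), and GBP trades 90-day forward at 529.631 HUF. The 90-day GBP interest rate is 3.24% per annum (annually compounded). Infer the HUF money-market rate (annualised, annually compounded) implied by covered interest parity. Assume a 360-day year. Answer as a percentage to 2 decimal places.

6.08%

T = 90/360 years.
By CIP, F/S equals the HUF-to-GBP growth ratio: 529.631/526.05 = 1.0068073.
The GBP side grows by (1 + 0.0324)^(90/360) = 1.0080034.
So the HUF growth factor = 1.0148652.
r = 1.0148652^(360/90) − 1 = 0.060800 → 6.08%.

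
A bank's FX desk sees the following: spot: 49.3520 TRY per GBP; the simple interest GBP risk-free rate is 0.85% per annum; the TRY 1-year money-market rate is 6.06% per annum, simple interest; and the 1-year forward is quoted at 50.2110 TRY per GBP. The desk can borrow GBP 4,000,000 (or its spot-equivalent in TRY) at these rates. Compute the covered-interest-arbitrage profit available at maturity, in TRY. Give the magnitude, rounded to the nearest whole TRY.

T = 1 year.
Keep in GBP, deliver into the forward: 4,000,000·1.008500·50.2110 = TRY 202,551,174.00.
Swap to TRY now, deposit: 4,000,000·49.3520·1.060600 = TRY 209,370,924.80.
The quoted forward undervalues GBP, so borrow GBP, convert to TRY at spot, deposit the TRY at 6.06%, and buy GBP forward at 50.2110 to cover the loan.
Arbitrage profit = |202,551,174.00 − 209,370,924.80| = TRY 6,819,751.

TRY 6,819,751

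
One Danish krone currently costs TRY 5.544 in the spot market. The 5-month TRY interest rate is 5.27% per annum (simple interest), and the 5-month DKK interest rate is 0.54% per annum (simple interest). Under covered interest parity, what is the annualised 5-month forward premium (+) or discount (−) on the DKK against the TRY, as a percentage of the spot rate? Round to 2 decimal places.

+4.72%

T = 5/12 years.
No-arbitrage forward: 5.544 × 1.0219583 / 1.002250 = 5.653018 TRY/DKK.
(F − S)/S ÷ T = (5.653018 − 5.544)/5.544/(5/12) = 0.047194 → 4.72%.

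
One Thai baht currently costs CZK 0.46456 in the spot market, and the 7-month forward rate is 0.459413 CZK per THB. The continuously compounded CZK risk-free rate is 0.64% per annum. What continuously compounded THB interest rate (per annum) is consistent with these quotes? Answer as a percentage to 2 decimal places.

T = 7/12 years.
By CIP, F/S equals the CZK-to-THB growth ratio: 0.459413/0.46456 = 0.9889207.
The CZK side grows by e^(0.0064×7/12) = 1.0037403.
That pins the THB growth at 1.0149856.
Take logs: ln 1.0149856 / (7/12) = 0.025499, so 2.55%.

2.55%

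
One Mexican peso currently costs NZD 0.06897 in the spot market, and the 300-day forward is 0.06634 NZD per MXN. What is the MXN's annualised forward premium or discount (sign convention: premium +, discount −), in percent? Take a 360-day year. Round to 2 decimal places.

-4.58%

T = 300/360 years.
MXN trades forward at -3.81325% vs spot over the period.
Per annum: -0.0381325 / (300/360) = -0.045759 = -4.58%.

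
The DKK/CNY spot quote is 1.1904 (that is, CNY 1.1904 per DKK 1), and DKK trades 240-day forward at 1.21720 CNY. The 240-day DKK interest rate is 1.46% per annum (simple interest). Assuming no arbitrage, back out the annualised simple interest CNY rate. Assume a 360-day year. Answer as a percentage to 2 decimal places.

T = 240/360 years.
F/S = 1.2172/1.1904 = 1.0225134 = (growth of CNY) / (growth of DKK).
DKK growth factor: 1 + 0.0146×240/360 = 1.0097333.
That pins the CNY growth at 1.0324658.
r = (1.0324658 − 1)/(240/360) = 0.048699 → 4.87%.

4.87%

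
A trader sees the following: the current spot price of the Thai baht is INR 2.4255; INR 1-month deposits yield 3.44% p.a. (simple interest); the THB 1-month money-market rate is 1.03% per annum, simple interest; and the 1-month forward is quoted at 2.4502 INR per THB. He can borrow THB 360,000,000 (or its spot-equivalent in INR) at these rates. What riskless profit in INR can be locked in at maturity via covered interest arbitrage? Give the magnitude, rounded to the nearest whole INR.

INR 7,145,996

T = 1/12 years.
Route A — deposit THB, sell forward: 360,000,000 × 1.00085833333 × 2.4502 = INR 882,829,111.80.
Route B — convert at spot, deposit INR: 360,000,000 × 2.4255 × 1.00286666667 = INR 875,683,116.00.
The quoted forward overvalues THB, so borrow INR, buy THB at spot, deposit the THB at 1.03%, and sell the proceeds forward at 2.4502.
Arbitrage profit = |882,829,111.80 − 875,683,116.00| = INR 7,145,996.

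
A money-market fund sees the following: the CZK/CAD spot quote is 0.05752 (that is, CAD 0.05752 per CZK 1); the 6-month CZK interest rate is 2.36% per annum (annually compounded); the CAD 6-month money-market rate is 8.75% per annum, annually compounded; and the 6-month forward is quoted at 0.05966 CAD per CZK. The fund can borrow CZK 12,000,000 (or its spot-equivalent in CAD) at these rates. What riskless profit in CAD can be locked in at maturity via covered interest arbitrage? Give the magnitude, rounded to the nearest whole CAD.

CAD 4,514

T = 6/12 years.
Invest the CZK and cover forward: 12,000,000 × 1.01173119 × 0.05966 = CAD 724,318.59.
Convert at spot and invest in CAD: 12,000,000 × 0.05752 × 1.04283268 = CAD 719,804.83.
The quoted forward overvalues CZK, so borrow CAD, buy CZK at spot, deposit the CZK at 2.36%, and sell the proceeds forward at 0.05966.
Arbitrage profit = |724,318.59 − 719,804.83| = CAD 4,514.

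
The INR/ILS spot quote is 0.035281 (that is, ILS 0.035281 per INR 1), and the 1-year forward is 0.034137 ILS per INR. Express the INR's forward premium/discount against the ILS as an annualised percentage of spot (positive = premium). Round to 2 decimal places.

-3.24%

T = 1 year.
(F − S)/S = (0.034137 − 0.035281)/0.035281 = -0.0324254.
Per annum: -0.0324254 / 1 = -0.032425 = -3.24%.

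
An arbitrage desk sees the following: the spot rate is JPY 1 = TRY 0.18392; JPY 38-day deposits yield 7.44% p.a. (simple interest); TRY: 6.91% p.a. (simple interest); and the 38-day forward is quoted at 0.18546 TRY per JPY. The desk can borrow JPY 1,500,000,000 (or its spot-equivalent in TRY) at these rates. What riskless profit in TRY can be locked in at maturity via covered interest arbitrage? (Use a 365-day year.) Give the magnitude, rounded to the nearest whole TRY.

T = 38/365 years.
Invest the JPY and cover forward: 1,500,000,000 × 1.00774575342 × 0.18546 = TRY 280,344,791.14.
Convert at spot and invest in TRY: 1,500,000,000 × 0.18392 × 1.0071939726 = TRY 277,864,673.16.
The quoted forward overvalues JPY, so borrow TRY, buy JPY at spot, deposit the JPY at 7.44%, and sell the proceeds forward at 0.18546.
The gap between the two covered legs is TRY 2,480,118.

TRY 2,480,118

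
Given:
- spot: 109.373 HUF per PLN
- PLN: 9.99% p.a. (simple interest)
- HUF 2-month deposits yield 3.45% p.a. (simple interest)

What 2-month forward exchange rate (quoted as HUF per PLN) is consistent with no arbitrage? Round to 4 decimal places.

108.2004

T = 2/12 years.
HUF growth factor: 1 + 0.0345×2/12 = 1.005750.
PLN growth factor: 1 + 0.0999×2/12 = 1.016650.
Forward (HUF per PLN) = 109.373 × 1.005750 / 1.016650 = 108.200359.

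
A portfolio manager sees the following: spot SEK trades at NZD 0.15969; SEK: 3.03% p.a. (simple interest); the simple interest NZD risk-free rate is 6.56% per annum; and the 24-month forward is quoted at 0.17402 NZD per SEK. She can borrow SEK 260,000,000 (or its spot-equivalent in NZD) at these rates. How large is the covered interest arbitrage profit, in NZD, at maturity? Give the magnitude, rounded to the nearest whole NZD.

T = 2 years.
Invest the SEK and cover forward: 260,000,000 × 1.060600 × 0.17402 = NZD 47,987,059.12.
Convert at spot and invest in NZD: 260,000,000 × 0.15969 × 1.131200 = NZD 46,966,745.28.
The quoted forward overvalues SEK, so borrow NZD, buy SEK at spot, deposit the SEK at 3.03%, and sell the proceeds forward at 0.17402.
Arbitrage profit = |47,987,059.12 − 46,966,745.28| = NZD 1,020,314.

NZD 1,020,314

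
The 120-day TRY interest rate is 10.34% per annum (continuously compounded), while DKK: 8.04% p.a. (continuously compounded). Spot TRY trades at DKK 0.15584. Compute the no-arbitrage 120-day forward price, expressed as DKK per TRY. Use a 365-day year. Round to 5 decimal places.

T = 120/365 years.
Growth of 1 DKK over T: e^(0.0804×120/365) = 1.0267853.
Growth of 1 TRY over T: e^(0.1034×120/365) = 1.0345789.
Forward (DKK per TRY) = 0.15584 × 1.0267853 / 1.0345789 = 0.1546660.

0.15467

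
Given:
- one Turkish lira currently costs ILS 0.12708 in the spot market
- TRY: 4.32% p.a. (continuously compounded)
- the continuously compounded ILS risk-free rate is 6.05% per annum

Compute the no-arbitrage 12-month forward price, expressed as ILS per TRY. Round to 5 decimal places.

T = 1 year.
ILS growth factor: e^(0.0605×1) = 1.0623676.
TRY growth factor: e^(0.0432×1) = 1.0441467.
CIP: F = S · (grow ILS)/(grow TRY) = 0.12708 × 1.0623676/1.0441467 = 0.1292976 ILS per TRY.

0.12930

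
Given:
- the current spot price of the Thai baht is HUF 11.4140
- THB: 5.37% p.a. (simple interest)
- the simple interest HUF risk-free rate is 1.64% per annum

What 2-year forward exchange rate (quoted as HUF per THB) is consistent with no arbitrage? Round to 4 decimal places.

10.6451

T = 2 years.
Growth of 1 HUF over T: 1 + 0.0164×2 = 1.032800.
Growth of 1 THB over T: 1 + 0.0537×2 = 1.107400.
Forward (HUF per THB) = 11.414 × 1.032800 / 1.107400 = 10.645096.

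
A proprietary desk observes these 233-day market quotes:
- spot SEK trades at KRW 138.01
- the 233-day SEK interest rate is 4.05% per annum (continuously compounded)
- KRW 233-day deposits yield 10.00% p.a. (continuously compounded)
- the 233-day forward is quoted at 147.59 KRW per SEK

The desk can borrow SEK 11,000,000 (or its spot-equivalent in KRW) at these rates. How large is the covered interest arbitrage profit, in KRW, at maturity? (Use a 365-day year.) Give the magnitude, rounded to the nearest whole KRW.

T = 233/365 years.
Route A — deposit SEK, sell forward: 11,000,000 × 1.026190523222 × 147.59 = KRW 1,666,010,052.55.
Route B — convert at spot, deposit KRW: 11,000,000 × 138.01 × 1.065917165099 = KRW 1,618,179,507.51.
The quoted forward overvalues SEK, so borrow KRW, buy SEK at spot, deposit the SEK at 4.05%, and sell the proceeds forward at 147.59.
Arbitrage profit = |1,666,010,052.55 − 1,618,179,507.51| = KRW 47,830,545.

KRW 47,830,545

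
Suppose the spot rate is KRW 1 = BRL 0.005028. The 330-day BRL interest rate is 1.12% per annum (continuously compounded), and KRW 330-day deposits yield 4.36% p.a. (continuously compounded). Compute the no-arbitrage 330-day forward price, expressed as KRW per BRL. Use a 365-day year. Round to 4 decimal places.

T = 330/365 years.
Growth of 1 BRL over T: e^(0.0112×330/365) = 1.010177469.
Growth of 1 KRW over T: e^(0.0436×330/365) = 1.040206424.
Forward (BRL per KRW) = 0.005028 × 1.010177469 / 1.040206424 = 0.00488285036.
Quoted the other way: 1/0.00488285036 = 204.7984 KRW per BRL.

204.7984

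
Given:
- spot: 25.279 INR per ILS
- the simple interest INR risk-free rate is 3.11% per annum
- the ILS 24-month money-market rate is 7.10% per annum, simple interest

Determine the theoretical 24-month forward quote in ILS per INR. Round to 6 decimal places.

0.042530

T = 2 years.
Growth of 1 INR over T: 1 + 0.0311×2 = 1.062200.
ILS growth factor: 1 + 0.0710×2 = 1.142000.
So F = 25.279 × 1.062200 / 1.142000 = 23.51257 (INR/ILS).
Invert for ILS per INR: 1 / 23.51257 = 0.042530.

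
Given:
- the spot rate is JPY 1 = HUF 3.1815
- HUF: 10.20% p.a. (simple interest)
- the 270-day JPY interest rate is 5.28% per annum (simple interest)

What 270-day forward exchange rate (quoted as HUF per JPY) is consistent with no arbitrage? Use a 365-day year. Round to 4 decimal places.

3.2929

T = 270/365 years.
Growth of 1 HUF over T: 1 + 0.1020×270/365 = 1.0754521.
JPY growth factor: 1 + 0.0528×270/365 = 1.0390575.
Forward (HUF per JPY) = 3.1815 × 1.0754521 / 1.0390575 = 3.292937.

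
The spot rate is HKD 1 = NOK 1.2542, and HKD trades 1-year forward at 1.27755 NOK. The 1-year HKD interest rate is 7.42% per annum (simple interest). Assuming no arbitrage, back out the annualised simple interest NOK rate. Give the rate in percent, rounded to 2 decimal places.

T = 1 year.
CIP gives F = S · g_NOK/g_HKD, so g_NOK/g_HKD = 1.27755/1.2542 = 1.0186174.
The HKD side grows by 1 + 0.0742×1 = 1.074200.
So the NOK growth factor = 1.0941988.
(1.0941988 − 1)/T = 0.094199, i.e. 9.42%.

9.42%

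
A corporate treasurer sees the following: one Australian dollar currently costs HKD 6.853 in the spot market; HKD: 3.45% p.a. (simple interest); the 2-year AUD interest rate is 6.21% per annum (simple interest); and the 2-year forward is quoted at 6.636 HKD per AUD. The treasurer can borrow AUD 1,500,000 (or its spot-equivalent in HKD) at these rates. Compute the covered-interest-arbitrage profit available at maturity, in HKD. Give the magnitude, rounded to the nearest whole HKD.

HKD 201,501

T = 2 years.
Route A — deposit AUD, sell forward: 1,500,000 × 1.124200 × 6.636 = HKD 11,190,286.80.
Route B — convert at spot, deposit HKD: 1,500,000 × 6.853 × 1.069000 = HKD 10,988,785.50.
The quoted forward overvalues AUD, so borrow HKD, buy AUD at spot, deposit the AUD at 6.21%, and sell the proceeds forward at 6.636.
Arbitrage profit = |11,190,286.80 − 10,988,785.50| = HKD 201,501.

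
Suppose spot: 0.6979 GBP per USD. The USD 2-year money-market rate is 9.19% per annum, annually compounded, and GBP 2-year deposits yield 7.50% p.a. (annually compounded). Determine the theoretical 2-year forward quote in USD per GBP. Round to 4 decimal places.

1.4783

T = 2 years.
Growth of 1 GBP over T: (1 + 0.0750)^2 = 1.155625.
USD growth factor: (1 + 0.0919)^2 = 1.1922456.
CIP: F = S · (grow GBP)/(grow USD) = 0.6979 × 1.155625/1.1922456 = 0.6764635 GBP per USD.
Invert for USD per GBP: 1 / 0.6764635 = 1.4783.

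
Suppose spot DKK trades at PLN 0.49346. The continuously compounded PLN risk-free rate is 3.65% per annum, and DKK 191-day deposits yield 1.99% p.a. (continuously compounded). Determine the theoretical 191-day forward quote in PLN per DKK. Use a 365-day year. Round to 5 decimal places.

T = 191/365 years.
Growth of 1 PLN over T: e^(0.0365×191/365) = 1.0192836.
DKK accumulates by e^(0.0199×191/365) = 1.0104678.
CIP: F = S · (grow PLN)/(grow DKK) = 0.49346 × 1.0192836/1.0104678 = 0.4977652 PLN per DKK.

0.49777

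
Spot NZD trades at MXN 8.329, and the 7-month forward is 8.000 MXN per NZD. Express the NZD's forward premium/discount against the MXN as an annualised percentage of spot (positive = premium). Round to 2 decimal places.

-6.77%

T = 7/12 years.
NZD trades forward at -3.95005% vs spot over the period.
Annualise by dividing by T: -0.0395005 / (7/12) = -0.067715 → -6.77%.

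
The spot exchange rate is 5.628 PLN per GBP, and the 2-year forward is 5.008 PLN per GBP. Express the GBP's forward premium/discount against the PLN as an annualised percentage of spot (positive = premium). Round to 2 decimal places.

T = 2 years.
GBP trades forward at -11.01635% vs spot over the period.
Per annum: -0.1101635 / 2 = -0.055082 = -5.51%.

-5.51%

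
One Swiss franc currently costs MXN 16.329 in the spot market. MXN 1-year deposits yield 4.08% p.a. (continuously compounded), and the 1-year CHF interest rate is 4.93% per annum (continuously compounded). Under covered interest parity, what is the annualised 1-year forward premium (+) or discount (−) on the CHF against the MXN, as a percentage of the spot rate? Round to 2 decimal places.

-0.85%

T = 1 year.
CIP forward (MXN per CHF) = 16.329 × 1.0416438/1.0505355 = 16.190792.
Annualised premium = (F − S)/S × (1/T) = (16.190792 − 16.329)/16.329 ÷ 1 = -0.85%.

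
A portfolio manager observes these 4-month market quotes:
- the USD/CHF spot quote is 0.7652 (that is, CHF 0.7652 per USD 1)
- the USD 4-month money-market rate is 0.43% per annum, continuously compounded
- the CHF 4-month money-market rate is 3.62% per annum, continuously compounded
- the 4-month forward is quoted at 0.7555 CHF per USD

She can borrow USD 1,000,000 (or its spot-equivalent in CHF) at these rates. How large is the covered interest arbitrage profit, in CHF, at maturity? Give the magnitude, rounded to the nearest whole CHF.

CHF 17,906

T = 4/12 years.
Route A — deposit USD, sell forward: 1,000,000 × 1.00143436 × 0.7555 = CHF 756,583.66.
Route B — convert at spot, deposit CHF: 1,000,000 × 0.7652 × 1.01213976 = CHF 774,489.34.
The quoted forward undervalues USD, so borrow USD, convert to CHF at spot, deposit the CHF at 3.62%, and buy USD forward at 0.7555 to cover the loan.
Arbitrage profit = |756,583.66 − 774,489.34| = CHF 17,906.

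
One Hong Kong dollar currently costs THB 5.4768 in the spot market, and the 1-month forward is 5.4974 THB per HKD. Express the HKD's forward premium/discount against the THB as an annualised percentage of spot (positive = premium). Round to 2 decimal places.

T = 1/12 years.
HKD trades forward at +0.37613% vs spot over the period.
Per annum: 0.0037613 / (1/12) = 0.045136 = 4.51%.

+4.51%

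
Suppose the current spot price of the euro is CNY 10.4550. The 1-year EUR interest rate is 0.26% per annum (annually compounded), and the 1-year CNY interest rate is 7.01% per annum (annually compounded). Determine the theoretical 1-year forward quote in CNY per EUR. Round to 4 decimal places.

11.1589

T = 1 year.
Growth of 1 CNY over T: (1 + 0.0701)^1 = 1.070100.
EUR growth factor: (1 + 0.0026)^1 = 1.002600.
So F = 10.455 × 1.070100 / 1.002600 = 11.158882 (CNY/EUR).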